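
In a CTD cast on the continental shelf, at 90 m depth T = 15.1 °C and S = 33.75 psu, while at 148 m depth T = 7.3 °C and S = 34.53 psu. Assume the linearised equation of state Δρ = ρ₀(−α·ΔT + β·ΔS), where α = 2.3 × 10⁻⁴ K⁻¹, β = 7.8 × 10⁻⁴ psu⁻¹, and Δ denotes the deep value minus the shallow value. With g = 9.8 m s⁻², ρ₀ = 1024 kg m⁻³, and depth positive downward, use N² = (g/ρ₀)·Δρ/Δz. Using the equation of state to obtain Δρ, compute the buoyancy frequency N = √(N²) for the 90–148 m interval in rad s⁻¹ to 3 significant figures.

0.0201 rad s⁻¹

ΔT = -7.8 K, ΔS = +0.78 psu (deep − shallow).
Δρ/ρ₀ = −αΔT + βΔS = 1.794 × 10⁻³ + 6.084 × 10⁻⁴ = 2.4024 × 10⁻³, so Δρ ≈ 2.460 kg m⁻³.
N² = (g/ρ₀)·Δρ/Δz = g·(Δρ/ρ₀)/Δz = 9.8 × 2.4024 × 10⁻³ / 58 = 4.0592 × 10⁻⁴ s⁻².
N = √(4.0592 × 10⁻⁴) = 0.020147 rad s⁻¹ ≈ 0.0201 rad s⁻¹.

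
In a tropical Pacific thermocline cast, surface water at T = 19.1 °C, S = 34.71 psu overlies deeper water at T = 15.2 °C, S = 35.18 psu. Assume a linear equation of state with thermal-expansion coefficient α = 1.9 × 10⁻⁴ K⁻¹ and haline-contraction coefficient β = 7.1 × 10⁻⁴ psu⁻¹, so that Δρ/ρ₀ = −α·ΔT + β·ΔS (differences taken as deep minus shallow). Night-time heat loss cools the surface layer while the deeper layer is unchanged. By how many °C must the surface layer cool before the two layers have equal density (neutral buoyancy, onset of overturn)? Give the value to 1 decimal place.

5.7 °C

Neutral buoyancy requires Δρ = 0, i.e. −α(T_deep − T_surf′) + β(S_deep − S_surf) = 0.
T_surf′ = T_deep − (β/α)·ΔS = 15.2 − (7.1 × 10⁻⁴/1.9 × 10⁻⁴)·(+0.47) = 13.444 °C.
Cooling required: 19.1 − (13.444) = 5.656 °C.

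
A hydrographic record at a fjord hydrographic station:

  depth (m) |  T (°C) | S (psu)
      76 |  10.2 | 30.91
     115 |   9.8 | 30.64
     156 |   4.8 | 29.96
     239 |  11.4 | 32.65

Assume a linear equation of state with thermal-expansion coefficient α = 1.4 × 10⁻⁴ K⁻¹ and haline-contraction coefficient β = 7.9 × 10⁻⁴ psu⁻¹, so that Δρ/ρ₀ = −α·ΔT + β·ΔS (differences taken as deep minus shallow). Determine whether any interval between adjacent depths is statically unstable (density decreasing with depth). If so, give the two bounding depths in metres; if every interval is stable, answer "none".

76–115 m

Evaluate Δρ/ρ₀ = −αΔT + βΔS across each adjacent pair:
  76–115 m: −αΔT+βΔS = −(1.4 × 10⁻⁴)(-0.4)+(7.9 × 10⁻⁴)(-0.27) = -1.6 × 10⁻⁴ → UNSTABLE
  115–156 m: −αΔT+βΔS = −(1.4 × 10⁻⁴)(-5.0)+(7.9 × 10⁻⁴)(-0.68) = 1.6 × 10⁻⁴ → stable
  156–239 m: −αΔT+βΔS = −(1.4 × 10⁻⁴)(+6.6)+(7.9 × 10⁻⁴)(+2.69) = 1.2 × 10⁻³ → stable
The 76–115 m interval has Δρ < 0: lighter water underlies denser water.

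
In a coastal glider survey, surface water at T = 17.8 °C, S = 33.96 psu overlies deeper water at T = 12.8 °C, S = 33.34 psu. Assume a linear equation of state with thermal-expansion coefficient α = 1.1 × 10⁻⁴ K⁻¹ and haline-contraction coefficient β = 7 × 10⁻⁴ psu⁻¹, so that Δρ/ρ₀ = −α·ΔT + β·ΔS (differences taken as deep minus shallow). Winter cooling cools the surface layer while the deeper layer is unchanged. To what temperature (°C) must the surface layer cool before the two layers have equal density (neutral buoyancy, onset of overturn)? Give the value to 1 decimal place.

16.7 °C

Neutral buoyancy requires Δρ = 0, i.e. −α(T_deep − T_surf′) + β(S_deep − S_surf) = 0.
T_surf′ = T_deep − (β/α)·ΔS = 12.8 − (7 × 10⁻⁴/1.1 × 10⁻⁴)·(-0.62) = 16.745 °C.
Cooling required: 17.8 − (16.745) = 1.055 °C.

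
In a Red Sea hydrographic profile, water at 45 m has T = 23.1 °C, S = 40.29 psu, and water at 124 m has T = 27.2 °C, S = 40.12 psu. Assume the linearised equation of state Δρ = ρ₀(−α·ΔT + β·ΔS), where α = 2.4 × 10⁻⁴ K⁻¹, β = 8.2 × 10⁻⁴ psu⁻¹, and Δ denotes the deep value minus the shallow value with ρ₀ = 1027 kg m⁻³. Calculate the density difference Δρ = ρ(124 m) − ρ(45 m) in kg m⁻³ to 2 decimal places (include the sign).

ΔT = +4.1 K, ΔS = -0.17 psu (deep − shallow).
Δρ/ρ₀ = −(2.4 × 10⁻⁴)(+4.1) + (8.2 × 10⁻⁴)(-0.17) = -1.1234 × 10⁻³.
Δρ = 1027 × (-1.1234 × 10⁻³) = -1.15 kg m⁻³.
Negative Δρ: lighter below, statically unstable.

-1.15 kg m⁻³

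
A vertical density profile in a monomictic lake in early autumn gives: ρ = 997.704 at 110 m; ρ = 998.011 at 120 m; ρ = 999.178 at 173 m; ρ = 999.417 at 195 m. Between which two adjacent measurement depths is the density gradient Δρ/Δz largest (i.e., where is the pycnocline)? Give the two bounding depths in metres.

Compute the density gradient over each adjacent pair:
  110–120 m: Δρ/Δz = 0.307/10 = 0.031 kg m⁻⁴
  120–173 m: Δρ/Δz = 1.167/53 = 0.022 kg m⁻⁴
  173–195 m: Δρ/Δz = 0.239/22 = 0.011 kg m⁻⁴
The largest gradient is in the 110–120 m interval — the pycnocline.

110–120 m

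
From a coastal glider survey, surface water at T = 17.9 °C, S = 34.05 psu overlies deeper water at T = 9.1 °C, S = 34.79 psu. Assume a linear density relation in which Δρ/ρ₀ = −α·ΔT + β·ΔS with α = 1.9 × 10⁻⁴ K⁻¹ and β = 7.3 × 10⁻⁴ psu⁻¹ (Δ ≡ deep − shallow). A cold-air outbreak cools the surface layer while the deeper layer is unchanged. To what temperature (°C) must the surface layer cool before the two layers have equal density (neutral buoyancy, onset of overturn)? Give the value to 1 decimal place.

Neutral buoyancy requires Δρ = 0, i.e. −α(T_deep − T_surf′) + β(S_deep − S_surf) = 0.
T_surf′ = T_deep − (β/α)·ΔS = 9.1 − (7.3 × 10⁻⁴/1.9 × 10⁻⁴)·(+0.74) = 6.257 °C.
Cooling required: 17.9 − (6.257) = 11.643 °C.

6.3 °C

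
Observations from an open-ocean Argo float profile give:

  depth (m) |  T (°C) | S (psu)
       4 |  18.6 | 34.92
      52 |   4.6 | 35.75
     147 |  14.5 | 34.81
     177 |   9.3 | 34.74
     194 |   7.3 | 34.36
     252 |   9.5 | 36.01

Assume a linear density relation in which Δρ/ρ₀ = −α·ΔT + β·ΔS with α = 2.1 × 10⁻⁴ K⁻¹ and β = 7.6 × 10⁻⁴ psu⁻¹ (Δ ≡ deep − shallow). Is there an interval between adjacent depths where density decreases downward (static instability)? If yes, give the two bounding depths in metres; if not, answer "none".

52–147 m

Evaluate Δρ/ρ₀ = −αΔT + βΔS across each adjacent pair:
  4–52 m: −αΔT+βΔS = −(2.1 × 10⁻⁴)(-14.0)+(7.6 × 10⁻⁴)(+0.83) = 3.6 × 10⁻³ → stable
  52–147 m: −αΔT+βΔS = −(2.1 × 10⁻⁴)(+9.9)+(7.6 × 10⁻⁴)(-0.94) = -2.8 × 10⁻³ → UNSTABLE
  147–177 m: −αΔT+βΔS = −(2.1 × 10⁻⁴)(-5.2)+(7.6 × 10⁻⁴)(-0.07) = 1.0 × 10⁻³ → stable
  177–194 m: −αΔT+βΔS = −(2.1 × 10⁻⁴)(-2.0)+(7.6 × 10⁻⁴)(-0.38) = 1.3 × 10⁻⁴ → stable
  194–252 m: −αΔT+βΔS = −(2.1 × 10⁻⁴)(+2.2)+(7.6 × 10⁻⁴)(+1.65) = 7.9 × 10⁻⁴ → stable
The 52–147 m interval has Δρ < 0: lighter water underlies denser water.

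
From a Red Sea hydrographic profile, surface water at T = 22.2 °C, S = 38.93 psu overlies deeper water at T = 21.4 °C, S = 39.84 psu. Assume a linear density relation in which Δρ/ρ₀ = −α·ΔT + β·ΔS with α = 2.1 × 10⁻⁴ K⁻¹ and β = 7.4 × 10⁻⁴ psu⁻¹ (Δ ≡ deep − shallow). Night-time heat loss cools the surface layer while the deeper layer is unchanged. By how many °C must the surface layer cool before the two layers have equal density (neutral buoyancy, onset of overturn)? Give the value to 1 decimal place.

Neutral buoyancy requires Δρ = 0, i.e. −α(T_deep − T_surf′) + β(S_deep − S_surf) = 0.
T_surf′ = T_deep − (β/α)·ΔS = 21.4 − (7.4 × 10⁻⁴/2.1 × 10⁻⁴)·(+0.91) = 18.193 °C.
Cooling required: 22.2 − (18.193) = 4.007 °C.

4.0 °C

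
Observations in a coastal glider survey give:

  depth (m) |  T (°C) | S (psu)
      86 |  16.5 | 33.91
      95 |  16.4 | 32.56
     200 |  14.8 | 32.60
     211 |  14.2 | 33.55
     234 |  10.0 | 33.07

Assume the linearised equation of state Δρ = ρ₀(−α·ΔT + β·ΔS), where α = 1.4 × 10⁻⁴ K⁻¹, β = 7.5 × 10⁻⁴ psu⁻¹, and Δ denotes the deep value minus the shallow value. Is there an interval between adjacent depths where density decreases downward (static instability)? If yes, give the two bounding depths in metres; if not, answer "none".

86–95 m

Evaluate Δρ/ρ₀ = −αΔT + βΔS across each adjacent pair:
  86–95 m: −αΔT+βΔS = −(1.4 × 10⁻⁴)(-0.1)+(7.5 × 10⁻⁴)(-1.35) = -1.0 × 10⁻³ → UNSTABLE
  95–200 m: −αΔT+βΔS = −(1.4 × 10⁻⁴)(-1.6)+(7.5 × 10⁻⁴)(+0.04) = 2.5 × 10⁻⁴ → stable
  200–211 m: −αΔT+βΔS = −(1.4 × 10⁻⁴)(-0.6)+(7.5 × 10⁻⁴)(+0.95) = 8.0 × 10⁻⁴ → stable
  211–234 m: −αΔT+βΔS = −(1.4 × 10⁻⁴)(-4.2)+(7.5 × 10⁻⁴)(-0.48) = 2.3 × 10⁻⁴ → stable
The 86–95 m interval has Δρ < 0: lighter water underlies denser water.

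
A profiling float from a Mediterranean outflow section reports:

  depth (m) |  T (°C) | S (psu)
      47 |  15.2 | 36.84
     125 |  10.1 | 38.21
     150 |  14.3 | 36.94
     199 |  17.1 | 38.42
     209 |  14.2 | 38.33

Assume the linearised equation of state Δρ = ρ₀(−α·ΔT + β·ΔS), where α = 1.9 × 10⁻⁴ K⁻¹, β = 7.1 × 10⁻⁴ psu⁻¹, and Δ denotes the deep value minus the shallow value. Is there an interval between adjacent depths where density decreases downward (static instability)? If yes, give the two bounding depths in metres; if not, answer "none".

Evaluate Δρ/ρ₀ = −αΔT + βΔS across each adjacent pair:
  47–125 m: −αΔT+βΔS = −(1.9 × 10⁻⁴)(-5.1)+(7.1 × 10⁻⁴)(+1.37) = 1.9 × 10⁻³ → stable
  125–150 m: −αΔT+βΔS = −(1.9 × 10⁻⁴)(+4.2)+(7.1 × 10⁻⁴)(-1.27) = -1.7 × 10⁻³ → UNSTABLE
  150–199 m: −αΔT+βΔS = −(1.9 × 10⁻⁴)(+2.8)+(7.1 × 10⁻⁴)(+1.48) = 5.2 × 10⁻⁴ → stable
  199–209 m: −αΔT+βΔS = −(1.9 × 10⁻⁴)(-2.9)+(7.1 × 10⁻⁴)(-0.09) = 4.9 × 10⁻⁴ → stable
The 125–150 m interval has Δρ < 0: lighter water underlies denser water.

125–150 m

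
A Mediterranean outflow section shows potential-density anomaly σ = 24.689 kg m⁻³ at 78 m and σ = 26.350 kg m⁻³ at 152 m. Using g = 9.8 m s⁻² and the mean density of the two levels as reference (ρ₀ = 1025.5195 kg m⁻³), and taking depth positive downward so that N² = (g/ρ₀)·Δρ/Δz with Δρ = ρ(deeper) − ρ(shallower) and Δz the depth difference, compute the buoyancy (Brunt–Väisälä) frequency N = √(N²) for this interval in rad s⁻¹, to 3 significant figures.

0.0146 rad s⁻¹

Δρ = 1026.350 − 1024.689 = 1.661 kg m⁻³ over Δz = 152 − 78 = 74 m.
N² = (9.8/1025.5195) × (1.661/74) = 2.1450 × 10⁻⁴ s⁻².
N = √(2.1450 × 10⁻⁴) = 0.014646 rad s⁻¹ ≈ 0.0146 rad s⁻¹.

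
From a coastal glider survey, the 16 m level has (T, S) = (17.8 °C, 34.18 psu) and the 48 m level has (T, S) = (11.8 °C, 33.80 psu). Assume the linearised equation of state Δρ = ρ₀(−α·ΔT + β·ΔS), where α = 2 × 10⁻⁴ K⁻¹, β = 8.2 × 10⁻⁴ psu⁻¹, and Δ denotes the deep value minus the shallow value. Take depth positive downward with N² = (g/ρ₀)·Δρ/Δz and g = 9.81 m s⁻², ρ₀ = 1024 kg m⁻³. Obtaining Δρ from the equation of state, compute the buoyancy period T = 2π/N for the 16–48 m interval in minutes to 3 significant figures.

6.35 min

ΔT = -6.0 K, ΔS = -0.38 psu (deep − shallow).
Δρ/ρ₀ = −αΔT + βΔS = 1.20 × 10⁻³ − 3.116 × 10⁻⁴ = 8.884 × 10⁻⁴, so Δρ ≈ 0.9097 kg m⁻³.
N² = (g/ρ₀)·Δρ/Δz = g·(Δρ/ρ₀)/Δz = 9.81 × 8.884 × 10⁻⁴ / 32 = 2.7235 × 10⁻⁴ s⁻².
N = √(2.7235 × 10⁻⁴) = 0.016503 rad s⁻¹ → T = 2π/N = 380.73 s = 6.3455 min ≈ 6.35 min.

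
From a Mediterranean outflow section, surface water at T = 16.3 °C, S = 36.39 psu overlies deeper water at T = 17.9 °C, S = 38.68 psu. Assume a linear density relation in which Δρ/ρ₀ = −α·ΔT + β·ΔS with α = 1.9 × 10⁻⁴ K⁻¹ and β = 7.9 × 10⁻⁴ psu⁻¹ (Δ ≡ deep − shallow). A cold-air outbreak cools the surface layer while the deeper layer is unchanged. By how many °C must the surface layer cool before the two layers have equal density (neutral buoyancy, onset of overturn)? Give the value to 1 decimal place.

Neutral buoyancy requires Δρ = 0, i.e. −α(T_deep − T_surf′) + β(S_deep − S_surf) = 0.
T_surf′ = T_deep − (β/α)·ΔS = 17.9 − (7.9 × 10⁻⁴/1.9 × 10⁻⁴)·(+2.29) = 8.378 °C.
Cooling required: 16.3 − (8.378) = 7.922 °C.

7.9 °C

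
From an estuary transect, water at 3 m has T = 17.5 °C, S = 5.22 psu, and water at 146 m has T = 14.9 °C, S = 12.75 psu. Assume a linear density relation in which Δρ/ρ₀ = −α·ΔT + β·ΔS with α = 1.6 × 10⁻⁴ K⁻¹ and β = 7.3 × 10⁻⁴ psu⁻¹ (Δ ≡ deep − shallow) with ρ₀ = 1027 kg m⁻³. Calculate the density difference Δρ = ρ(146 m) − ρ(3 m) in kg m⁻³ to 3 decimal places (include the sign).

ΔT = -2.6 K, ΔS = +7.53 psu (deep − shallow).
Δρ/ρ₀ = −(1.6 × 10⁻⁴)(-2.6) + (7.3 × 10⁻⁴)(+7.53) = 5.9129 × 10⁻³.
Δρ = 1027 × (5.9129 × 10⁻³) = +6.073 kg m⁻³.
Positive Δρ: denser below, stable.

+6.073 kg m⁻³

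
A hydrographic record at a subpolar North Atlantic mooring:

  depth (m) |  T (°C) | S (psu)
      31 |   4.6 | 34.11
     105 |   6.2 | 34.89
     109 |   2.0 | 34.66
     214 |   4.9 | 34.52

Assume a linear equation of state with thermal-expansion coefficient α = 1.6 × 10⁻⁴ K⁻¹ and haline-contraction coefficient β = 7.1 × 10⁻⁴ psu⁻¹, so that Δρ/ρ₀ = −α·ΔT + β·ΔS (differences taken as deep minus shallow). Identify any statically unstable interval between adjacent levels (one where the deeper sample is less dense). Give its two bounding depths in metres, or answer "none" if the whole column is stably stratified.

Evaluate Δρ/ρ₀ = −αΔT + βΔS across each adjacent pair:
  31–105 m: −αΔT+βΔS = −(1.6 × 10⁻⁴)(+1.6)+(7.1 × 10⁻⁴)(+0.78) = 3.0 × 10⁻⁴ → stable
  105–109 m: −αΔT+βΔS = −(1.6 × 10⁻⁴)(-4.2)+(7.1 × 10⁻⁴)(-0.23) = 5.1 × 10⁻⁴ → stable
  109–214 m: −αΔT+βΔS = −(1.6 × 10⁻⁴)(+2.9)+(7.1 × 10⁻⁴)(-0.14) = -5.6 × 10⁻⁴ → UNSTABLE
The 109–214 m interval has Δρ < 0: lighter water underlies denser water.

109–214 m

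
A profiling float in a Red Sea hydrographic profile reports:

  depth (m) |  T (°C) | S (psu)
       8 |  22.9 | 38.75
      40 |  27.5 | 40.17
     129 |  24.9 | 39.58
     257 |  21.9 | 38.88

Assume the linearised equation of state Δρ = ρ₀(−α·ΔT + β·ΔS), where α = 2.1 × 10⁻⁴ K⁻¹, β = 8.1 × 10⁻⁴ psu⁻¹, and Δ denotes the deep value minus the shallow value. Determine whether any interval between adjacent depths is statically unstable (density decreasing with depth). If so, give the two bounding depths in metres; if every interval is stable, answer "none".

none

Evaluate Δρ/ρ₀ = −αΔT + βΔS across each adjacent pair:
  8–40 m: −αΔT+βΔS = −(2.1 × 10⁻⁴)(+4.6)+(8.1 × 10⁻⁴)(+1.42) = 1.8 × 10⁻⁴ → stable
  40–129 m: −αΔT+βΔS = −(2.1 × 10⁻⁴)(-2.6)+(8.1 × 10⁻⁴)(-0.59) = 6.8 × 10⁻⁵ → stable
  129–257 m: −αΔT+βΔS = −(2.1 × 10⁻⁴)(-3.0)+(8.1 × 10⁻⁴)(-0.70) = 6.3 × 10⁻⁵ → stable
Every interval has Δρ > 0: the column is stably stratified throughout.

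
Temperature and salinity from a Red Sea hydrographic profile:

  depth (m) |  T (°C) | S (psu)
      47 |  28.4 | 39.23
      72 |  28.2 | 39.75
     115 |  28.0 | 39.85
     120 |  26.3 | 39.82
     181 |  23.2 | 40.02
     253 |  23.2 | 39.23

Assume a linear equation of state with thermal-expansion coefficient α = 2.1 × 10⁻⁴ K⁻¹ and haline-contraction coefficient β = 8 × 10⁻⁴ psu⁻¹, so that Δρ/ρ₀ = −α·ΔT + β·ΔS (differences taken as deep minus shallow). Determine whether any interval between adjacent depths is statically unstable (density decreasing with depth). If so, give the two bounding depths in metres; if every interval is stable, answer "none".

Evaluate Δρ/ρ₀ = −αΔT + βΔS across each adjacent pair:
  47–72 m: −αΔT+βΔS = −(2.1 × 10⁻⁴)(-0.2)+(8 × 10⁻⁴)(+0.52) = 4.6 × 10⁻⁴ → stable
  72–115 m: −αΔT+βΔS = −(2.1 × 10⁻⁴)(-0.2)+(8 × 10⁻⁴)(+0.10) = 1.2 × 10⁻⁴ → stable
  115–120 m: −αΔT+βΔS = −(2.1 × 10⁻⁴)(-1.7)+(8 × 10⁻⁴)(-0.03) = 3.3 × 10⁻⁴ → stable
  120–181 m: −αΔT+βΔS = −(2.1 × 10⁻⁴)(-3.1)+(8 × 10⁻⁴)(+0.20) = 8.1 × 10⁻⁴ → stable
  181–253 m: −αΔT+βΔS = −(2.1 × 10⁻⁴)(+0.0)+(8 × 10⁻⁴)(-0.79) = -6.3 × 10⁻⁴ → UNSTABLE
The 181–253 m interval has Δρ < 0: lighter water underlies denser water.

181–253 m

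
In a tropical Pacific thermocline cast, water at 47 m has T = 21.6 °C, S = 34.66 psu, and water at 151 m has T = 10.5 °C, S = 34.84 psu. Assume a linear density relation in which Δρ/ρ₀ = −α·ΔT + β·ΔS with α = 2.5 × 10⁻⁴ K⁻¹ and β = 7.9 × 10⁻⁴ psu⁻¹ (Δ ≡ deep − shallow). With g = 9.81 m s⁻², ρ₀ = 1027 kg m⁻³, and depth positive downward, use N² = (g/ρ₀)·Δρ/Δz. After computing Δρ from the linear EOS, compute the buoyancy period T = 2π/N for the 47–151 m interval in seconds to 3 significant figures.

379 s

ΔT = -11.1 K, ΔS = +0.18 psu (deep − shallow).
Δρ/ρ₀ = −αΔT + βΔS = 2.775 × 10⁻³ + 1.422 × 10⁻⁴ = 2.9172 × 10⁻³, so Δρ ≈ 2.996 kg m⁻³.
N² = (g/ρ₀)·Δρ/Δz = g·(Δρ/ρ₀)/Δz = 9.81 × 2.9172 × 10⁻³ / 104 = 2.7517 × 10⁻⁴ s⁻².
N = √(2.7517 × 10⁻⁴) = 0.016588 rad s⁻¹ → T = 2π/N = 378.78 s ≈ 379 s.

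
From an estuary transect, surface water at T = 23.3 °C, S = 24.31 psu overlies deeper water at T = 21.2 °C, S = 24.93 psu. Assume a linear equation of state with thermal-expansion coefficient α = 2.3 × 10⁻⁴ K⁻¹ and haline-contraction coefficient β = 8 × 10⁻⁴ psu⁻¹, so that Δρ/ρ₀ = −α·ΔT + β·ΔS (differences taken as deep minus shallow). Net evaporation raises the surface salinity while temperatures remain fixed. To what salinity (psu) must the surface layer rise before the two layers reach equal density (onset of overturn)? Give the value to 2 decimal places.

25.53 psu

Neutral buoyancy requires −α(T_deep − T_surf) + β(S_deep − S_surf′) = 0.
S_surf′ = S_deep − (α/β)·ΔT = 24.93 − (2.3 × 10⁻⁴/8 × 10⁻⁴)·(-2.1) = 25.5338 psu.
Increase required: 25.5338 − 24.31 = 1.2238 psu.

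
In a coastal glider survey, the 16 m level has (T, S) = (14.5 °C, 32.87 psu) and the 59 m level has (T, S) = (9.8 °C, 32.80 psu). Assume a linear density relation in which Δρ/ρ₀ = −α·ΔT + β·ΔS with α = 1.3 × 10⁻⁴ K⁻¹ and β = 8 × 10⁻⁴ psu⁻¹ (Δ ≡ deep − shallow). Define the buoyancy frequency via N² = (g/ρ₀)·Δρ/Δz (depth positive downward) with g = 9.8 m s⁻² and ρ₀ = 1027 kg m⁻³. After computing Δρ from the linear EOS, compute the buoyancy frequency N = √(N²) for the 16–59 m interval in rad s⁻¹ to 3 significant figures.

ΔT = -4.7 K, ΔS = -0.07 psu (deep − shallow).
Δρ/ρ₀ = −αΔT + βΔS = 6.11 × 10⁻⁴ − 5.60 × 10⁻⁵ = 5.55 × 10⁻⁴, so Δρ ≈ 0.5700 kg m⁻³.
N² = (g/ρ₀)·Δρ/Δz = g·(Δρ/ρ₀)/Δz = 9.8 × 5.55 × 10⁻⁴ / 43 = 1.2649 × 10⁻⁴ s⁻².
N = √(1.2649 × 10⁻⁴) = 0.011247 rad s⁻¹ ≈ 0.0112 rad s⁻¹.

0.0112 rad s⁻¹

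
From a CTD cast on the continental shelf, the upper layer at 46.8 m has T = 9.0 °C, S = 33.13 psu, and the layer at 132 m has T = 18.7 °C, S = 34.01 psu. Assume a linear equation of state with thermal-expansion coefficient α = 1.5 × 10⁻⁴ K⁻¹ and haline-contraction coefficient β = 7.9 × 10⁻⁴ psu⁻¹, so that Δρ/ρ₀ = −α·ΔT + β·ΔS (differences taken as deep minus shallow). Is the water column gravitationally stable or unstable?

ΔT = 18.7 − 9.0 = +9.7 K and ΔS = 34.01 − 33.13 = +0.88 psu (deep − shallow).
−αΔT = -1.455 × 10⁻³; βΔS = 6.952 × 10⁻⁴; sum Δρ/ρ₀ = -7.598 × 10⁻⁴.
Δρ/ρ₀ < 0, so Δρ < 0: deeper water is lighter → statically unstable; the column would overturn.

unstable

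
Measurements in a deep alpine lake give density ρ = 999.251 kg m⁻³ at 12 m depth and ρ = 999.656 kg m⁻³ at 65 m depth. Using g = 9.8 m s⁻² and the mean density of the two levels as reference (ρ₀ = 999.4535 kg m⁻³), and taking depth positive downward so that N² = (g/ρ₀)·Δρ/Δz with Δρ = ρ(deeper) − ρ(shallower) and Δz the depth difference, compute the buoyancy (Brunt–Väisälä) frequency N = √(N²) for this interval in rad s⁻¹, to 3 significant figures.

8.66 × 10⁻³ rad s⁻¹

Δρ = 999.656 − 999.251 = 0.405 kg m⁻³ over Δz = 65 − 12 = 53 m.
N² = (9.8/999.4535) × (0.405/53) = 7.4928 × 10⁻⁵ s⁻².
N = √(7.4928 × 10⁻⁵) = 8.6561 × 10⁻³ rad s⁻¹ ≈ 8.66 × 10⁻³ rad s⁻¹.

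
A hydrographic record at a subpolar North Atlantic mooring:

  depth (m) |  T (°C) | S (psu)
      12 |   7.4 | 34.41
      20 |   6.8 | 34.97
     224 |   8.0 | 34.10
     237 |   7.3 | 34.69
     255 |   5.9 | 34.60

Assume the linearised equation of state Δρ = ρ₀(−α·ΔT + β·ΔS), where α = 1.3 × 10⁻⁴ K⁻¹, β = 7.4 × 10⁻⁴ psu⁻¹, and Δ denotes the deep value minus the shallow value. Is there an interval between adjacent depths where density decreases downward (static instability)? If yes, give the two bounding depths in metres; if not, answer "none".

Evaluate Δρ/ρ₀ = −αΔT + βΔS across each adjacent pair:
  12–20 m: −αΔT+βΔS = −(1.3 × 10⁻⁴)(-0.6)+(7.4 × 10⁻⁴)(+0.56) = 4.9 × 10⁻⁴ → stable
  20–224 m: −αΔT+βΔS = −(1.3 × 10⁻⁴)(+1.2)+(7.4 × 10⁻⁴)(-0.87) = -8.0 × 10⁻⁴ → UNSTABLE
  224–237 m: −αΔT+βΔS = −(1.3 × 10⁻⁴)(-0.7)+(7.4 × 10⁻⁴)(+0.59) = 5.3 × 10⁻⁴ → stable
  237–255 m: −αΔT+βΔS = −(1.3 × 10⁻⁴)(-1.4)+(7.4 × 10⁻⁴)(-0.09) = 1.2 × 10⁻⁴ → stable
The 20–224 m interval has Δρ < 0: lighter water underlies denser water.

20–224 m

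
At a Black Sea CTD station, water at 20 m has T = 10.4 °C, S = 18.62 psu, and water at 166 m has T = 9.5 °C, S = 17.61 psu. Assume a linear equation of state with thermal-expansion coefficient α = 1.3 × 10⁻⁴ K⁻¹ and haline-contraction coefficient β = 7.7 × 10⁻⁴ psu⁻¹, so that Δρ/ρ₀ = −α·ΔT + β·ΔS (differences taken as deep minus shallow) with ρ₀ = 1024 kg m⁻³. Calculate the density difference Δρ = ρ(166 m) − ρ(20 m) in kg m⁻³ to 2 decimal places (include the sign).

-0.68 kg m⁻³

ΔT = -0.9 K, ΔS = -1.01 psu (deep − shallow).
Δρ/ρ₀ = −(1.3 × 10⁻⁴)(-0.9) + (7.7 × 10⁻⁴)(-1.01) = -6.607 × 10⁻⁴.
Δρ = 1024 × (-6.607 × 10⁻⁴) = -0.68 kg m⁻³.
Negative Δρ: lighter below, statically unstable.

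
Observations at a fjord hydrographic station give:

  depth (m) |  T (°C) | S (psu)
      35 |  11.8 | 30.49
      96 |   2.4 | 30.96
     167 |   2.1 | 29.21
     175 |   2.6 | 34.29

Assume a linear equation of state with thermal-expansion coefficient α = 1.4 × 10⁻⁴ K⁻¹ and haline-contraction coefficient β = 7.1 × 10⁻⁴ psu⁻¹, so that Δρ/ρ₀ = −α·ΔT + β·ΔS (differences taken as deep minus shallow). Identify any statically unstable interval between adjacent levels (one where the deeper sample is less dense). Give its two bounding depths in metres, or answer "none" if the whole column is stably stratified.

Evaluate Δρ/ρ₀ = −αΔT + βΔS across each adjacent pair:
  35–96 m: −αΔT+βΔS = −(1.4 × 10⁻⁴)(-9.4)+(7.1 × 10⁻⁴)(+0.47) = 1.6 × 10⁻³ → stable
  96–167 m: −αΔT+βΔS = −(1.4 × 10⁻⁴)(-0.3)+(7.1 × 10⁻⁴)(-1.75) = -1.2 × 10⁻³ → UNSTABLE
  167–175 m: −αΔT+βΔS = −(1.4 × 10⁻⁴)(+0.5)+(7.1 × 10⁻⁴)(+5.08) = 3.5 × 10⁻³ → stable
The 96–167 m interval has Δρ < 0: lighter water underlies denser water.

96–167 m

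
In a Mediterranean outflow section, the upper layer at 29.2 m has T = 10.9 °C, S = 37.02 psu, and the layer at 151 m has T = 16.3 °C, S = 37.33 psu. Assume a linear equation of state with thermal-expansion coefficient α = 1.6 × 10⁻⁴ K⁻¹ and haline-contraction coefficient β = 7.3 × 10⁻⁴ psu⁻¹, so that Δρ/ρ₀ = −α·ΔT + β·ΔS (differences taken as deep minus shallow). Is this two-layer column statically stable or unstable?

ΔT = 16.3 − 10.9 = +5.4 K and ΔS = 37.33 − 37.02 = +0.31 psu (deep − shallow).
−αΔT = -8.64 × 10⁻⁴; βΔS = 2.263 × 10⁻⁴; sum Δρ/ρ₀ = -6.377 × 10⁻⁴.
Δρ/ρ₀ < 0, so Δρ < 0: deeper water is lighter → statically unstable; the column would overturn.

unstable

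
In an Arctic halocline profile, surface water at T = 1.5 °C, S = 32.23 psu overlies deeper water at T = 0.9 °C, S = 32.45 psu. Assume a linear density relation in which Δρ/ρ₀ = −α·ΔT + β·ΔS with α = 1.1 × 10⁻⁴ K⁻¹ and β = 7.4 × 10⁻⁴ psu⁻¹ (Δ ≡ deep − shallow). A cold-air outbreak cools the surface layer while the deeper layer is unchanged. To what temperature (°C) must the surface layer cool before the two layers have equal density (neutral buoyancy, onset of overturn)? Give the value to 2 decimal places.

Neutral buoyancy requires Δρ = 0, i.e. −α(T_deep − T_surf′) + β(S_deep − S_surf) = 0.
T_surf′ = T_deep − (β/α)·ΔS = 0.9 − (7.4 × 10⁻⁴/1.1 × 10⁻⁴)·(+0.22) = -0.5800 °C.
Cooling required: 1.5 − (-0.5800) = 2.0800 °C.

-0.58 °C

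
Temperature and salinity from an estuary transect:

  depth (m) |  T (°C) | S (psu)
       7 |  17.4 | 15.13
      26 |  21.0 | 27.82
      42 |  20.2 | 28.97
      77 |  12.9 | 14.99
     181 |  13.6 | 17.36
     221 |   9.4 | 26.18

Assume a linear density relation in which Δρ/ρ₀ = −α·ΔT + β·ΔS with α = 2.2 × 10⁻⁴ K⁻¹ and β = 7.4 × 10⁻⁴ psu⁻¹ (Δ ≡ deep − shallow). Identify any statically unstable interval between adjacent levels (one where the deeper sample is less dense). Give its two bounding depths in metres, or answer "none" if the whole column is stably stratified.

42–77 m

Evaluate Δρ/ρ₀ = −αΔT + βΔS across each adjacent pair:
  7–26 m: −αΔT+βΔS = −(2.2 × 10⁻⁴)(+3.6)+(7.4 × 10⁻⁴)(+12.69) = 8.6 × 10⁻³ → stable
  26–42 m: −αΔT+βΔS = −(2.2 × 10⁻⁴)(-0.8)+(7.4 × 10⁻⁴)(+1.15) = 1.0 × 10⁻³ → stable
  42–77 m: −αΔT+βΔS = −(2.2 × 10⁻⁴)(-7.3)+(7.4 × 10⁻⁴)(-13.98) = -8.7 × 10⁻³ → UNSTABLE
  77–181 m: −αΔT+βΔS = −(2.2 × 10⁻⁴)(+0.7)+(7.4 × 10⁻⁴)(+2.37) = 1.6 × 10⁻³ → stable
  181–221 m: −αΔT+βΔS = −(2.2 × 10⁻⁴)(-4.2)+(7.4 × 10⁻⁴)(+8.82) = 7.5 × 10⁻³ → stable
The 42–77 m interval has Δρ < 0: lighter water underlies denser water.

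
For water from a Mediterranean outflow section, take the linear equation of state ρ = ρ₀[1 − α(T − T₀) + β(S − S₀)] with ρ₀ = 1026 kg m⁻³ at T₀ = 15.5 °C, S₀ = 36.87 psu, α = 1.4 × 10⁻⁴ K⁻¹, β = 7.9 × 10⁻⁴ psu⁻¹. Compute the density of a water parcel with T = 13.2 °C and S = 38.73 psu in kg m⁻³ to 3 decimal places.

T − T₀ = -2.3 K, S − S₀ = +1.86 psu.
Bracket = 1 − α·(-2.3) + β·(+1.86) = 1 + (1.7914 × 10⁻³) = 1.0017914.
ρ = 1026 × 1.0017914 = 1027.838 kg m⁻³.

1027.838 kg m⁻³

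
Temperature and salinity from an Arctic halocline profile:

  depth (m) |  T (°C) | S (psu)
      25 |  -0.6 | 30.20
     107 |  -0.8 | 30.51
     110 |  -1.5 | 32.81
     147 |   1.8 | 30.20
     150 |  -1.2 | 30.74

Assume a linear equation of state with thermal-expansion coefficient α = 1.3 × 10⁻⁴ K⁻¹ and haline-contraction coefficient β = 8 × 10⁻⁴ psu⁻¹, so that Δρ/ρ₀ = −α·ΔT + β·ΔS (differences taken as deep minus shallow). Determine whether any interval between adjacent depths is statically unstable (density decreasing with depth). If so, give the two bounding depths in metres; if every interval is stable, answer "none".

110–147 m

Evaluate Δρ/ρ₀ = −αΔT + βΔS across each adjacent pair:
  25–107 m: −αΔT+βΔS = −(1.3 × 10⁻⁴)(-0.2)+(8 × 10⁻⁴)(+0.31) = 2.7 × 10⁻⁴ → stable
  107–110 m: −αΔT+βΔS = −(1.3 × 10⁻⁴)(-0.7)+(8 × 10⁻⁴)(+2.30) = 1.9 × 10⁻³ → stable
  110–147 m: −αΔT+βΔS = −(1.3 × 10⁻⁴)(+3.3)+(8 × 10⁻⁴)(-2.61) = -2.5 × 10⁻³ → UNSTABLE
  147–150 m: −αΔT+βΔS = −(1.3 × 10⁻⁴)(-3.0)+(8 × 10⁻⁴)(+0.54) = 8.2 × 10⁻⁴ → stable
The 110–147 m interval has Δρ < 0: lighter water underlies denser water.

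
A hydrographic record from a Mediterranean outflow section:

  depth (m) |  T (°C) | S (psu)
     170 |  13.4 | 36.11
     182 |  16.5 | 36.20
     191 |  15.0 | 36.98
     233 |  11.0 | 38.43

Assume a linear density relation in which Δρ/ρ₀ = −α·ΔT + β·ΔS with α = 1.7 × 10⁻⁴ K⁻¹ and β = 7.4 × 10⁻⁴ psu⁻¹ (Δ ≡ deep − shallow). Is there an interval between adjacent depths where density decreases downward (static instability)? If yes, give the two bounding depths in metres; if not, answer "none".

Evaluate Δρ/ρ₀ = −αΔT + βΔS across each adjacent pair:
  170–182 m: −αΔT+βΔS = −(1.7 × 10⁻⁴)(+3.1)+(7.4 × 10⁻⁴)(+0.09) = -4.6 × 10⁻⁴ → UNSTABLE
  182–191 m: −αΔT+βΔS = −(1.7 × 10⁻⁴)(-1.5)+(7.4 × 10⁻⁴)(+0.78) = 8.3 × 10⁻⁴ → stable
  191–233 m: −αΔT+βΔS = −(1.7 × 10⁻⁴)(-4.0)+(7.4 × 10⁻⁴)(+1.45) = 1.8 × 10⁻³ → stable
The 170–182 m interval has Δρ < 0: lighter water underlies denser water.

170–182 m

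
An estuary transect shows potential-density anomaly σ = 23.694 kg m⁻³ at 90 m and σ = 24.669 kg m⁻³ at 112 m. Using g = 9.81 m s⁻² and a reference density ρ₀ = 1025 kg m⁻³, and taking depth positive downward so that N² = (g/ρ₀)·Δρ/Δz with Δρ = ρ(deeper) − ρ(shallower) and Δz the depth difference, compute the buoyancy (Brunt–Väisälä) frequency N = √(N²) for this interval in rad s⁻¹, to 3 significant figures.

0.0206 rad s⁻¹

Δρ = 1024.669 − 1023.694 = 0.975 kg m⁻³ over Δz = 112 − 90 = 22 m.
N² = (9.81/1025) × (0.975/22) = 4.2416 × 10⁻⁴ s⁻².
N = √(4.2416 × 10⁻⁴) = 0.020595 rad s⁻¹ ≈ 0.0206 rad s⁻¹.
Since Δρ > 0 the layer is stably stratified.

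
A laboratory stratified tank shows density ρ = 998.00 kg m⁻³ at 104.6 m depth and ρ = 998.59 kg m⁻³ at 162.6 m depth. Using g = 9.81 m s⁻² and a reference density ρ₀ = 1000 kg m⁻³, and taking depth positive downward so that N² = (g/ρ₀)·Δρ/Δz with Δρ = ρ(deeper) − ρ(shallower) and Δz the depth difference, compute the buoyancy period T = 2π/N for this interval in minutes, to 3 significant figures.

Δρ = 998.59 − 998.00 = 0.59 kg m⁻³ over Δz = 162.6 − 104.6 = 58 m.
N² = (9.81/1000) × (0.59/58) = 9.9791 × 10⁻⁵ s⁻².
N = √(9.9791 × 10⁻⁵) = 9.9895 × 10⁻³ rad s⁻¹, so T = 2π/N = 628.98 s = 10.483 min ≈ 10.5 min.

10.5 min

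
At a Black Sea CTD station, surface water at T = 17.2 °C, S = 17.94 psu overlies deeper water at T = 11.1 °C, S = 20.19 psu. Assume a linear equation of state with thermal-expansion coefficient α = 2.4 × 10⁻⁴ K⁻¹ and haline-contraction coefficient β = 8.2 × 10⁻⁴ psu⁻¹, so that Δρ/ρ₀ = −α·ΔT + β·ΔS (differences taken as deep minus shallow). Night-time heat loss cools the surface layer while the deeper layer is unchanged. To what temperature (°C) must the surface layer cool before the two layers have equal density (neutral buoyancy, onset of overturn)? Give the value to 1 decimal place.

Neutral buoyancy requires Δρ = 0, i.e. −α(T_deep − T_surf′) + β(S_deep − S_surf) = 0.
T_surf′ = T_deep − (β/α)·ΔS = 11.1 − (8.2 × 10⁻⁴/2.4 × 10⁻⁴)·(+2.25) = 3.412 °C.
Cooling required: 17.2 − (3.412) = 13.788 °C.

3.4 °C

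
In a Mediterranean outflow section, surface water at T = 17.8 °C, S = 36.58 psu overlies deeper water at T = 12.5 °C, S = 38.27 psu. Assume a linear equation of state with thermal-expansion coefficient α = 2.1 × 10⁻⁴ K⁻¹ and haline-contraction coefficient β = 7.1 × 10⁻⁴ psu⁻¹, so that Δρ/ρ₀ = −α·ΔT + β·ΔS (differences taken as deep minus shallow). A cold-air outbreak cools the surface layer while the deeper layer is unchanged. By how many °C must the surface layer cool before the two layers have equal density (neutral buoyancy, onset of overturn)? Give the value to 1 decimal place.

Neutral buoyancy requires Δρ = 0, i.e. −α(T_deep − T_surf′) + β(S_deep − S_surf) = 0.
T_surf′ = T_deep − (β/α)·ΔS = 12.5 − (7.1 × 10⁻⁴/2.1 × 10⁻⁴)·(+1.69) = 6.786 °C.
Cooling required: 17.8 − (6.786) = 11.014 °C.

11.0 °C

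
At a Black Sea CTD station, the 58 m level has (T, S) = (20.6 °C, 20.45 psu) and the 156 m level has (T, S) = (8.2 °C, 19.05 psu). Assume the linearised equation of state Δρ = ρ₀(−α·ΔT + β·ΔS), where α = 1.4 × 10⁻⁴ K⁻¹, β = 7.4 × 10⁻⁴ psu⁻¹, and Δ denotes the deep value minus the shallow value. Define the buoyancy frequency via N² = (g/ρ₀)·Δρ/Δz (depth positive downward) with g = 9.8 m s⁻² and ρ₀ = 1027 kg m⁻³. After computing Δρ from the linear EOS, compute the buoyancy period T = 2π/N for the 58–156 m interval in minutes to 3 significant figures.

ΔT = -12.4 K, ΔS = -1.40 psu (deep − shallow).
Δρ/ρ₀ = −αΔT + βΔS = 1.736 × 10⁻³ − 1.036 × 10⁻³ = 7.00 × 10⁻⁴, so Δρ ≈ 0.7189 kg m⁻³.
N² = (g/ρ₀)·Δρ/Δz = g·(Δρ/ρ₀)/Δz = 9.8 × 7.00 × 10⁻⁴ / 98 = 7.0000 × 10⁻⁵ s⁻².
N = √(7.0000 × 10⁻⁵) = 8.3666 × 10⁻³ rad s⁻¹ → T = 2π/N = 750.98 s = 12.516 min ≈ 12.5 min.

12.5 min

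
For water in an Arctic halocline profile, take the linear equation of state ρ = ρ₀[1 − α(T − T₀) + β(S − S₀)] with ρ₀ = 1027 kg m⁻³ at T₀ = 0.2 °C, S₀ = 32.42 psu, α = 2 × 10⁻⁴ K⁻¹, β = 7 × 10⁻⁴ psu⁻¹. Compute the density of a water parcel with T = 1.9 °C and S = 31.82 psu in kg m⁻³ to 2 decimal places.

1026.22 kg m⁻³

T − T₀ = +1.7 K, S − S₀ = -0.60 psu.
Bracket = 1 − α·(+1.7) + β·(-0.60) = 1 + (-7.60 × 10⁻⁴) = 0.9992400.
ρ = 1027 × 0.9992400 = 1026.22 kg m⁻³.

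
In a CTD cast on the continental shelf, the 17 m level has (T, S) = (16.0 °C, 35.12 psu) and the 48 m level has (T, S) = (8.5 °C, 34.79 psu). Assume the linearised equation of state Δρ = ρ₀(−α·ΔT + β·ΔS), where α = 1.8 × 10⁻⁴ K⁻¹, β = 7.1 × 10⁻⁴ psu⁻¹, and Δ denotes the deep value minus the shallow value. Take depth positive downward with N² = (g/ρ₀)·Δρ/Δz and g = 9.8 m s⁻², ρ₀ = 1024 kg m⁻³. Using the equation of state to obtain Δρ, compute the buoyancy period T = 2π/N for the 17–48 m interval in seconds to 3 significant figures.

335 s

ΔT = -7.5 K, ΔS = -0.33 psu (deep − shallow).
Δρ/ρ₀ = −αΔT + βΔS = 1.35 × 10⁻³ − 2.343 × 10⁻⁴ = 1.1157 × 10⁻³, so Δρ ≈ 1.142 kg m⁻³.
N² = (g/ρ₀)·Δρ/Δz = g·(Δρ/ρ₀)/Δz = 9.8 × 1.1157 × 10⁻³ / 31 = 3.5271 × 10⁻⁴ s⁻².
N = √(3.5271 × 10⁻⁴) = 0.018781 rad s⁻¹ → T = 2π/N = 334.55 s ≈ 335 s.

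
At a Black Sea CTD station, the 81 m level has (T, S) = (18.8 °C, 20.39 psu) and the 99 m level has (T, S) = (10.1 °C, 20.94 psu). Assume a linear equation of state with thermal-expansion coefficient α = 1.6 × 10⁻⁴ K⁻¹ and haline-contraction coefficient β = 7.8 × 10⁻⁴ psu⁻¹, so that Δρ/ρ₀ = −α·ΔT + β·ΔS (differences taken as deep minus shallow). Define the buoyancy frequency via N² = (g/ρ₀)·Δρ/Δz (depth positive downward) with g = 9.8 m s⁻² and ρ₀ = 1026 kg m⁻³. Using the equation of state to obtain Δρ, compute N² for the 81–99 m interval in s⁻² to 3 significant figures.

9.91 × 10⁻⁴ s⁻²

ΔT = -8.7 K, ΔS = +0.55 psu (deep − shallow).
Δρ/ρ₀ = −αΔT + βΔS = 1.392 × 10⁻³ + 4.29 × 10⁻⁴ = 1.821 × 10⁻³, so Δρ ≈ 1.868 kg m⁻³.
N² = (g/ρ₀)·Δρ/Δz = g·(Δρ/ρ₀)/Δz = 9.8 × 1.821 × 10⁻³ / 18 = 9.9143 × 10⁻⁴ s⁻² ≈ 9.91 × 10⁻⁴ s⁻².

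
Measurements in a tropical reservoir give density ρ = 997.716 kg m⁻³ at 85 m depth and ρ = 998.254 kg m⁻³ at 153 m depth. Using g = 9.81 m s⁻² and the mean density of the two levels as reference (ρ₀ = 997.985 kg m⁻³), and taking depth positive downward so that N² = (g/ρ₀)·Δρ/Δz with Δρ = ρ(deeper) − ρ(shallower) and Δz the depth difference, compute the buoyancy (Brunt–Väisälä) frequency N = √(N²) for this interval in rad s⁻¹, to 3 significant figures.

Δρ = 998.254 − 997.716 = 0.538 kg m⁻³ over Δz = 153 − 85 = 68 m.
N² = (9.81/997.985) × (0.538/68) = 7.7771 × 10⁻⁵ s⁻².
N = √(7.7771 × 10⁻⁵) = 8.8188 × 10⁻³ rad s⁻¹ ≈ 8.82 × 10⁻³ rad s⁻¹.

8.82 × 10⁻³ rad s⁻¹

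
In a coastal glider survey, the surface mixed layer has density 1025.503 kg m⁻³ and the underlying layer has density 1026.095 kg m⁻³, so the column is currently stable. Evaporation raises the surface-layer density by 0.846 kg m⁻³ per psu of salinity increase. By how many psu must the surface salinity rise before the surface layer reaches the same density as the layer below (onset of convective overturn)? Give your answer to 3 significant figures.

Density deficit of the surface layer: 1026.095 − 1025.503 = 0.592 kg m⁻³.
Required change = 0.592 / 0.846 = 0.700 psu.

0.700 psu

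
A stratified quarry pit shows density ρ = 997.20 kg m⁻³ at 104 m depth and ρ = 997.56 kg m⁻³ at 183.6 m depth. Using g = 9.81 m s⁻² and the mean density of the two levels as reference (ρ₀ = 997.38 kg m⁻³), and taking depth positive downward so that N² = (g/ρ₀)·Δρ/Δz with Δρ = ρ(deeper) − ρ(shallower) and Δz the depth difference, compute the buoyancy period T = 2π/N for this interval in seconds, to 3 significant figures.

942 s

Δρ = 997.56 − 997.20 = 0.36 kg m⁻³ over Δz = 183.6 − 104 = 79.6 m.
N² = (9.81/997.38) × (0.36/79.6) = 4.4483 × 10⁻⁵ s⁻².
N = √(4.4483 × 10⁻⁵) = 6.6696 × 10⁻³ rad s⁻¹, so T = 2π/N = 942.06 s ≈ 942 s.
A positive N² confirms static stability across the interval.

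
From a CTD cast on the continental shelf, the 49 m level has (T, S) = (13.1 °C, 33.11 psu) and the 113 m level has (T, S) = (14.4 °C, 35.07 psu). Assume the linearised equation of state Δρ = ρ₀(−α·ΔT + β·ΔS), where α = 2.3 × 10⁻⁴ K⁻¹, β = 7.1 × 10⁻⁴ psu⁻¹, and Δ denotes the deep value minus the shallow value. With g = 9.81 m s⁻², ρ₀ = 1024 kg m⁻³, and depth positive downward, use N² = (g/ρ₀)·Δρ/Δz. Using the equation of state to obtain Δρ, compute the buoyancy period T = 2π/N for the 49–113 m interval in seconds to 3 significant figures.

486 s

ΔT = +1.3 K, ΔS = +1.96 psu (deep − shallow).
Δρ/ρ₀ = −αΔT + βΔS = -2.99 × 10⁻⁴ + 1.3916 × 10⁻³ = 1.0926 × 10⁻³, so Δρ ≈ 1.119 kg m⁻³.
N² = (g/ρ₀)·Δρ/Δz = g·(Δρ/ρ₀)/Δz = 9.81 × 1.0926 × 10⁻³ / 64 = 1.6748 × 10⁻⁴ s⁻².
N = √(1.6748 × 10⁻⁴) = 0.012941 rad s⁻¹ → T = 2π/N = 485.53 s ≈ 486 s.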